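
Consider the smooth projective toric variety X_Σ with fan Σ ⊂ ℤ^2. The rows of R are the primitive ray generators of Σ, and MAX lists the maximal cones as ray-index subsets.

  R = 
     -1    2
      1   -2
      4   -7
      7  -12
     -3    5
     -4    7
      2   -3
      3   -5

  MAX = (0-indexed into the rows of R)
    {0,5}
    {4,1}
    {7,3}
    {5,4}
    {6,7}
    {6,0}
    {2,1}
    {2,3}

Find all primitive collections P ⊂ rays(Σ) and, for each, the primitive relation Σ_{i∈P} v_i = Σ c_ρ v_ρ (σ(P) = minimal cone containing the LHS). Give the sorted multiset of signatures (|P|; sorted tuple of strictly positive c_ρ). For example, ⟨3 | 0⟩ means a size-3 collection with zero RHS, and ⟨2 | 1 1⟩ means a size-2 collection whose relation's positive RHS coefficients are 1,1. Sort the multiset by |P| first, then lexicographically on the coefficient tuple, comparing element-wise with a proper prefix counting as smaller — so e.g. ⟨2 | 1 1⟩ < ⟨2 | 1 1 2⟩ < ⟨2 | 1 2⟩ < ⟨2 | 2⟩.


Primitive collections (20):

  P = {0,1}:  v_{0} + v_{1} = 0  ⟹  sig = ⟨2 | 0⟩
  P = {2,5}:  v_{2} + v_{5} = 0  ⟹  sig = ⟨2 | 0⟩
  P = {4,7}:  v_{4} + v_{7} = 0  ⟹  sig = ⟨2 | 0⟩
  P = {0,2}:  v_{0} + v_{2} = v_{7}  ⟹  sig = ⟨2 | 1⟩
  P = {0,4}:  v_{0} + v_{4} = v_{5}  ⟹  sig = ⟨2 | 1⟩
  P = {0,7}:  v_{0} + v_{7} = v_{6}  ⟹  sig = ⟨2 | 1⟩
  P = {1,5}:  v_{1} + v_{5} = v_{4}  ⟹  sig = ⟨2 | 1⟩
  P = {1,6}:  v_{1} + v_{6} = v_{7}  ⟹  sig = ⟨2 | 1⟩
  P = {1,7}:  v_{1} + v_{7} = v_{2}  ⟹  sig = ⟨2 | 1⟩
  P = {2,4}:  v_{2} + v_{4} = v_{1}  ⟹  sig = ⟨2 | 1⟩
  P = {2,7}:  v_{2} + v_{7} = v_{3}  ⟹  sig = ⟨2 | 1⟩
  P = {3,4}:  v_{3} + v_{4} = v_{2}  ⟹  sig = ⟨2 | 1⟩
  P = {3,5}:  v_{3} + v_{5} = v_{7}  ⟹  sig = ⟨2 | 1⟩
  P = {4,6}:  v_{4} + v_{6} = v_{0}  ⟹  sig = ⟨2 | 1⟩
  P = {5,7}:  v_{5} + v_{7} = v_{0}  ⟹  sig = ⟨2 | 1⟩
  P = {0,3}:  v_{0} + v_{3} = 2·v_{7}  ⟹  sig = ⟨2 | 2⟩
  P = {1,3}:  v_{1} + v_{3} = 2·v_{2}  ⟹  sig = ⟨2 | 2⟩
  P = {2,6}:  v_{2} + v_{6} = 2·v_{7}  ⟹  sig = ⟨2 | 2⟩
  P = {5,6}:  v_{5} + v_{6} = 2·v_{0}  ⟹  sig = ⟨2 | 2⟩
  P = {3,6}:  v_{3} + v_{6} = 3·v_{7}  ⟹  sig = ⟨2 | 3⟩

Signatures (|P|; sorted positive RHS coefficients), sorted:
    ⟨2 | 0⟩
    ⟨2 | 0⟩
    ⟨2 | 0⟩
    ⟨2 | 1⟩
    ⟨2 | 1⟩
    ⟨2 | 1⟩
    ⟨2 | 1⟩
    ⟨2 | 1⟩
    ⟨2 | 1⟩
    ⟨2 | 1⟩
    ⟨2 | 1⟩
    ⟨2 | 1⟩
    ⟨2 | 1⟩
    ⟨2 | 1⟩
    ⟨2 | 1⟩
    ⟨2 | 2⟩
    ⟨2 | 2⟩
    ⟨2 | 2⟩
    ⟨2 | 2⟩
    ⟨2 | 3⟩


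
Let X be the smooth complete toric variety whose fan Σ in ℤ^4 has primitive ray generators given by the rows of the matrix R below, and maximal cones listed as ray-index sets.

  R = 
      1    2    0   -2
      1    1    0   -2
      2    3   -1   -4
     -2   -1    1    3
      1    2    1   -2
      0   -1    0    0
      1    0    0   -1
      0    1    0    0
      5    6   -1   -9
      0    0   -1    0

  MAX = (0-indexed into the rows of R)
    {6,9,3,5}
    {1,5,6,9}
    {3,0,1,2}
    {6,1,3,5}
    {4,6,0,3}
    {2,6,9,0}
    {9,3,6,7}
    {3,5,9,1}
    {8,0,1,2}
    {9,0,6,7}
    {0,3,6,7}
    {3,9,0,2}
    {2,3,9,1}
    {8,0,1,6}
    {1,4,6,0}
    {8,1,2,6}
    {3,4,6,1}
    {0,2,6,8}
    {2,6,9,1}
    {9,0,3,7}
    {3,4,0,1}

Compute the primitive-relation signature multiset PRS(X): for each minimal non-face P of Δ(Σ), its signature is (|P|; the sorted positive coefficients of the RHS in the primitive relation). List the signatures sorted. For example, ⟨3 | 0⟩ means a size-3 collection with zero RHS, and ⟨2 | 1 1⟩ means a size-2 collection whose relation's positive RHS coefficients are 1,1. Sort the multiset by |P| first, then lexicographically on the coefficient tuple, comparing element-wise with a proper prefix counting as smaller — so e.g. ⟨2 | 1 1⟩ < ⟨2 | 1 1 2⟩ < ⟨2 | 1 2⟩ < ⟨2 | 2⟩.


Σ has 20 primitive collections:

  P={5,7}:  v_{5} + v_{7} = 0  ⟹  sig = ⟨2 | 0⟩
  P={0,5}:  v_{0} + v_{5} = v_{1}  ⟹  sig = ⟨2 | 1⟩
  P={1,7}:  v_{1} + v_{7} = v_{0}  ⟹  sig = ⟨2 | 1⟩
  P={4,9}:  v_{4} + v_{9} = v_{0}  ⟹  sig = ⟨2 | 1⟩
  P={4,5}:  v_{4} + v_{5} = 2·v_{1} + v_{3} + v_{6}  ⟹  sig = ⟨2 | 1 1 2⟩
  P={4,7}:  v_{4} + v_{7} = 2·v_{0} + v_{3} + v_{6}  ⟹  sig = ⟨2 | 1 1 2⟩
  P={5,8}:  v_{5} + v_{8} = 2·v_{1} + v_{2} + v_{6}  ⟹  sig = ⟨2 | 1 1 2⟩
  P={7,8}:  v_{7} + v_{8} = 2·v_{0} + v_{2} + v_{6}  ⟹  sig = ⟨2 | 1 1 2⟩
  P={2,4}:  v_{2} + v_{4} = 2·v_{0} + v_{1}  ⟹  sig = ⟨2 | 1 2⟩
  P={2,5}:  v_{2} + v_{5} = 2·v_{1} + v_{9}  ⟹  sig = ⟨2 | 1 2⟩
  P={2,7}:  v_{2} + v_{7} = 2·v_{0} + v_{9}  ⟹  sig = ⟨2 | 1 2⟩
  P={3,8}:  v_{3} + v_{8} = 2·v_{0} + v_{1}  ⟹  sig = ⟨2 | 1 2⟩
  P={8,9}:  v_{8} + v_{9} = 2·v_{2} + v_{6}  ⟹  sig = ⟨2 | 1 2⟩
  P={4,8}:  v_{4} + v_{8} = 3·v_{0} + 2·v_{1} + v_{6}  ⟹  sig = ⟨2 | 1 2 3⟩
  P={0,1,9}:  v_{0} + v_{1} + v_{9} = v_{2}  ⟹  sig = ⟨3 | 1⟩
  P={2,3,6}:  v_{2} + v_{3} + v_{6} = v_{0}  ⟹  sig = ⟨3 | 1⟩
  P={1,3,6,9}:  v_{1} + v_{3} + v_{6} + v_{9} = 0  ⟹  sig = ⟨4 | 0⟩
  P={0,1,2,6}:  v_{0} + v_{1} + v_{2} + v_{6} = v_{8}  ⟹  sig = ⟨4 | 1⟩
  P={0,1,3,6}:  v_{0} + v_{1} + v_{3} + v_{6} = v_{4}  ⟹  sig = ⟨4 | 1⟩
  P={0,3,6,9}:  v_{0} + v_{3} + v_{6} + v_{9} = v_{7}  ⟹  sig = ⟨4 | 1⟩

Hence PRS(X_Σ) =
    ⟨2 | 0⟩
    ⟨2 | 1⟩
    ⟨2 | 1⟩
    ⟨2 | 1⟩
    ⟨2 | 1 1 2⟩
    ⟨2 | 1 1 2⟩
    ⟨2 | 1 1 2⟩
    ⟨2 | 1 1 2⟩
    ⟨2 | 1 2⟩
    ⟨2 | 1 2⟩
    ⟨2 | 1 2⟩
    ⟨2 | 1 2⟩
    ⟨2 | 1 2⟩
    ⟨2 | 1 2 3⟩
    ⟨3 | 1⟩
    ⟨3 | 1⟩
    ⟨4 | 0⟩
    ⟨4 | 1⟩
    ⟨4 | 1⟩
    ⟨4 | 1⟩


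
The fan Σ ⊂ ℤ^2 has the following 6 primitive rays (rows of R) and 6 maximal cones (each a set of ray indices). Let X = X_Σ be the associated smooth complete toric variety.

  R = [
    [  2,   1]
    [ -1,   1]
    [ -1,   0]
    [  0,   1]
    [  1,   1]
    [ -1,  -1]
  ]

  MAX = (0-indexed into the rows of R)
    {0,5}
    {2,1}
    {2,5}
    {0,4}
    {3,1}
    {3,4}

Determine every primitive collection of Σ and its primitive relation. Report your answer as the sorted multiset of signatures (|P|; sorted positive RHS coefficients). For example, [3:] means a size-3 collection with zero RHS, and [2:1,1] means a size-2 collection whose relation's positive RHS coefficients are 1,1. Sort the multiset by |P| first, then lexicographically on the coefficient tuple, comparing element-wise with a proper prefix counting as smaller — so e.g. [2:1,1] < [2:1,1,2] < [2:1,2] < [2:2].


|primitive collections| = 9. Relations:

  P = {4,5}:  v_{4} + v_{5} = 0  →  sig = [2:]
  P = {0,2}:  v_{0} + v_{2} = v_{4}  →  sig = [2:1]
  P = {2,3}:  v_{2} + v_{3} = v_{1}  →  sig = [2:1]
  P = {2,4}:  v_{2} + v_{4} = v_{3}  →  sig = [2:1]
  P = {3,5}:  v_{3} + v_{5} = v_{2}  →  sig = [2:1]
  P = {0,1}:  v_{0} + v_{1} = v_{3} + v_{4}  →  sig = [2:1,1]
  P = {0,3}:  v_{0} + v_{3} = 2·v_{4}  →  sig = [2:2]
  P = {1,4}:  v_{1} + v_{4} = 2·v_{3}  →  sig = [2:2]
  P = {1,5}:  v_{1} + v_{5} = 2·v_{2}  →  sig = [2:2]

Signatures (|P|; sorted positive RHS coefficients), sorted:
    |P|=2: 9 collections, coeffs (), (1), (1), (1), (1), (1,1), (2), (2), (2)


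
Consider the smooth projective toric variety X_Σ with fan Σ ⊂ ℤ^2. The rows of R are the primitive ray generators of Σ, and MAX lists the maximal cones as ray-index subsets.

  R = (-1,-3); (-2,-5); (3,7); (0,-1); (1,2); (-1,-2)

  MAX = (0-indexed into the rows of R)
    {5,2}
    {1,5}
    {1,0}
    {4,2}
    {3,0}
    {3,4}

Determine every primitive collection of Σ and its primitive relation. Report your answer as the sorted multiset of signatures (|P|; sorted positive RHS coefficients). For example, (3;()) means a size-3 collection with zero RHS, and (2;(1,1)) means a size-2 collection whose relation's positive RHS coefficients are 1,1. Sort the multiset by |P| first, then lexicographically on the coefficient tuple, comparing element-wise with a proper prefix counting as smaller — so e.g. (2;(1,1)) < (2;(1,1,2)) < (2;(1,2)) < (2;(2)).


Primitive collections (9):

  P = {4,5}:  v_{4} + v_{5} = 0  →  sig = (2;())
  P = {0,4}:  v_{0} + v_{4} = v_{3}  →  sig = (2;(1))
  P = {0,5}:  v_{0} + v_{5} = v_{1}  →  sig = (2;(1))
  P = {1,2}:  v_{1} + v_{2} = v_{4}  →  sig = (2;(1))
  P = {1,4}:  v_{1} + v_{4} = v_{0}  →  sig = (2;(1))
  P = {3,5}:  v_{3} + v_{5} = v_{0}  →  sig = (2;(1))
  P = {0,2}:  v_{0} + v_{2} = 2·v_{4}  →  sig = (2;(2))
  P = {1,3}:  v_{1} + v_{3} = 2·v_{0}  →  sig = (2;(2))
  P = {2,3}:  v_{2} + v_{3} = 3·v_{4}  →  sig = (2;(3))

Hence PRS(X_Σ) =
    (2;())
    (2;(1))
    (2;(1))
    (2;(1))
    (2;(1))
    (2;(1))
    (2;(2))
    (2;(2))
    (2;(3))


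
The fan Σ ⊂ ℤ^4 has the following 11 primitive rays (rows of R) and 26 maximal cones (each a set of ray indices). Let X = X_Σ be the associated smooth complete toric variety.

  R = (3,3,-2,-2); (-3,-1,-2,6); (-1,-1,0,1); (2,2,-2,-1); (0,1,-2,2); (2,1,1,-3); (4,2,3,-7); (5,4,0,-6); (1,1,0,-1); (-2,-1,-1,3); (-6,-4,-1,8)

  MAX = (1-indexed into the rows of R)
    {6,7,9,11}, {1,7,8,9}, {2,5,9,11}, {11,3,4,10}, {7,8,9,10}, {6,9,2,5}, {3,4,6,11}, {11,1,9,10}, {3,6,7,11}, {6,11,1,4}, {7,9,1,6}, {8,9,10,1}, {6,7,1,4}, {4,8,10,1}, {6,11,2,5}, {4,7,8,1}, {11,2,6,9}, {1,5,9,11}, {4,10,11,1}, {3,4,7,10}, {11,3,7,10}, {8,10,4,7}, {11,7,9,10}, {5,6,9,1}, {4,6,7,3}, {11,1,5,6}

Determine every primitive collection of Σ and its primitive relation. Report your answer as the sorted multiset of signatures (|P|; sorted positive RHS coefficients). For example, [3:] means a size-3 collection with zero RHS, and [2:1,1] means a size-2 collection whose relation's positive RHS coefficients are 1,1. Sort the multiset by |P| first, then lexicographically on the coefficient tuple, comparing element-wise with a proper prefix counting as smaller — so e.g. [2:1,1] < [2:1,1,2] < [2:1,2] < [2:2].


23 minimal non-faces of Δ(Σ) (on 11 rays):

  • {3,9}:  v_{3} + v_{9} = 0 ; sig = [2:]
  • {6,10}:  v_{6} + v_{10} = 0 ; sig = [2:]
  • {1,3}:  v_{1} + v_{3} = v_{4} ; sig = [2:1]
  • {4,9}:  v_{4} + v_{9} = v_{1} ; sig = [2:1]
  • {6,8}:  v_{6} + v_{8} = v_{1} + v_{7} ; sig = [2:1,1]
  • {8,11}:  v_{8} + v_{11} = v_{9} + v_{10} ; sig = [2:1,1]
  • {2,3}:  v_{2} + v_{3} = v_{5} + v_{6} + v_{11} ; sig = [2:1,1,1]
  • {2,10}:  v_{2} + v_{10} = v_{5} + v_{9} + v_{11} ; sig = [2:1,1,1]
  • {3,5}:  v_{3} + v_{5} = v_{1} + v_{6} + v_{11} ; sig = [2:1,1,1]
  • {3,8}:  v_{3} + v_{8} = v_{4} + v_{7} + v_{10} ; sig = [2:1,1,1]
  • {5,10}:  v_{5} + v_{10} = v_{1} + v_{9} + v_{11} ; sig = [2:1,1,1]
  • {2,4}:  v_{2} + v_{4} = v_{1} + v_{5} + v_{6} + v_{11} ; sig = [2:1,1,1,1]
  • {4,5}:  v_{4} + v_{5} = 2·v_{1} + v_{6} + v_{11} ; sig = [2:1,1,2]
  • {2,8}:  v_{2} + v_{8} = v_{5} + 2·v_{9} ; sig = [2:1,2]
  • {5,7}:  v_{5} + v_{7} = v_{6} + 2·v_{9} ; sig = [2:1,2]
  • {5,8}:  v_{5} + v_{8} = v_{1} + 2·v_{9} ; sig = [2:1,2]
  • {2,7}:  v_{2} + v_{7} = 2·v_{6} + 3·v_{9} + v_{11} ; sig = [2:1,2,3]
  • {1,2}:  v_{1} + v_{2} = 2·v_{5} ; sig = [2:2]
  • {4,7,11}:  v_{4} + v_{7} + v_{11} = 0 ; sig = [3:]
  • {1,7,10}:  v_{1} + v_{7} + v_{10} = v_{8} ; sig = [3:1]
  • {1,7,11}:  v_{1} + v_{7} + v_{11} = v_{9} ; sig = [3:1]
  • {1,6,9,11}:  v_{1} + v_{6} + v_{9} + v_{11} = v_{5} ; sig = [4:1]
  • {5,6,9,11}:  v_{5} + v_{6} + v_{9} + v_{11} = v_{2} ; sig = [4:1]

so the primitive-relation signature multiset is
    |P|=2: 18 collections, coeffs (), (), (1), (1), (1,1), (1,1), (1,1,1), (1,1,1), (1,1,1), (1,1,1), (1,1,1), (1,1,1,1), (1,1,2), (1,2), (1,2), (1,2), (1,2,3), (2)
    |P|=3: 3 collections, coeffs (), (1), (1)
    |P|=4: 2 collections, coeffs (1), (1)


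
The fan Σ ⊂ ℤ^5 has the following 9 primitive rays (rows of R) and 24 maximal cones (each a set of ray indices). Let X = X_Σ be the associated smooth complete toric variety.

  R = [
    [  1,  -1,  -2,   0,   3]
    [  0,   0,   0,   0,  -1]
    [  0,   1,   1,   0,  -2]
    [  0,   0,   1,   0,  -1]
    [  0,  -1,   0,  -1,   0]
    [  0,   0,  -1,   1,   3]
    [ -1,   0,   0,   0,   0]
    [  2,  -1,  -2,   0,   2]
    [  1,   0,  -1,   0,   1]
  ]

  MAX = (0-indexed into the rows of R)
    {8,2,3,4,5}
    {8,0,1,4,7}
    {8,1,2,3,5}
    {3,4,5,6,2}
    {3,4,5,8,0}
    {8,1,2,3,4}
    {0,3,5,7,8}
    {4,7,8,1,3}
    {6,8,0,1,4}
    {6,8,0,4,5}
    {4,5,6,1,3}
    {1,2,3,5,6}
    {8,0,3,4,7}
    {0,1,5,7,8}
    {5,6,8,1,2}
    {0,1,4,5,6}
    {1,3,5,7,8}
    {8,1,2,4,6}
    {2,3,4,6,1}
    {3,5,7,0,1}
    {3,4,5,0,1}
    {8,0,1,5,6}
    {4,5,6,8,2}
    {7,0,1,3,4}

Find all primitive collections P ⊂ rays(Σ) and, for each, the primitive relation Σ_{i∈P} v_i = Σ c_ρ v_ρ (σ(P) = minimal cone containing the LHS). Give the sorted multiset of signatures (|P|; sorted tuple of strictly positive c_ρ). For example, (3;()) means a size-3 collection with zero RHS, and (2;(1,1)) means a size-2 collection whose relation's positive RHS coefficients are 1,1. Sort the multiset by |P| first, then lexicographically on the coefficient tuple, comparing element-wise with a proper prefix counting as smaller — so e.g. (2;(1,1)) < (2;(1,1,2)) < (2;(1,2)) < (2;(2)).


9 collections generate NE(X_Σ); each relation:

  P={0,2}:  v_{0} + v_{2} = v_{8} ; sig = (2;(1))
  P={6,7}:  v_{6} + v_{7} = v_{0} + v_{1} ; sig = (2;(1,1))
  P={2,7}:  v_{2} + v_{7} = v_{1} + v_{3} + 2·v_{8} ; sig = (2;(1,1,2))
  P={3,6,8}:  v_{3} + v_{6} + v_{8} = 0 ; sig = (3;())
  P={0,3,6}:  v_{0} + v_{3} + v_{6} = v_{1} + v_{4} + v_{5} ; sig = (3;(1,1,1))
  P={4,5,7}:  v_{4} + v_{5} + v_{7} = 2·v_{0} + v_{3} ; sig = (3;(1,2))
  P={1,2,4,5}:  v_{1} + v_{2} + v_{4} + v_{5} = 0 ; sig = (4;())
  P={0,1,3,8}:  v_{0} + v_{1} + v_{3} + v_{8} = v_{7} ; sig = (4;(1))
  P={1,4,5,8}:  v_{1} + v_{4} + v_{5} + v_{8} = v_{0} ; sig = (4;(1))

so the primitive-relation signature multiset is
[(2;(1)), (2;(1,1)), (2;(1,1,2)), (3;()), (3;(1,1,1)), (3;(1,2)), (4;()), (4;(1)), (4;(1))]


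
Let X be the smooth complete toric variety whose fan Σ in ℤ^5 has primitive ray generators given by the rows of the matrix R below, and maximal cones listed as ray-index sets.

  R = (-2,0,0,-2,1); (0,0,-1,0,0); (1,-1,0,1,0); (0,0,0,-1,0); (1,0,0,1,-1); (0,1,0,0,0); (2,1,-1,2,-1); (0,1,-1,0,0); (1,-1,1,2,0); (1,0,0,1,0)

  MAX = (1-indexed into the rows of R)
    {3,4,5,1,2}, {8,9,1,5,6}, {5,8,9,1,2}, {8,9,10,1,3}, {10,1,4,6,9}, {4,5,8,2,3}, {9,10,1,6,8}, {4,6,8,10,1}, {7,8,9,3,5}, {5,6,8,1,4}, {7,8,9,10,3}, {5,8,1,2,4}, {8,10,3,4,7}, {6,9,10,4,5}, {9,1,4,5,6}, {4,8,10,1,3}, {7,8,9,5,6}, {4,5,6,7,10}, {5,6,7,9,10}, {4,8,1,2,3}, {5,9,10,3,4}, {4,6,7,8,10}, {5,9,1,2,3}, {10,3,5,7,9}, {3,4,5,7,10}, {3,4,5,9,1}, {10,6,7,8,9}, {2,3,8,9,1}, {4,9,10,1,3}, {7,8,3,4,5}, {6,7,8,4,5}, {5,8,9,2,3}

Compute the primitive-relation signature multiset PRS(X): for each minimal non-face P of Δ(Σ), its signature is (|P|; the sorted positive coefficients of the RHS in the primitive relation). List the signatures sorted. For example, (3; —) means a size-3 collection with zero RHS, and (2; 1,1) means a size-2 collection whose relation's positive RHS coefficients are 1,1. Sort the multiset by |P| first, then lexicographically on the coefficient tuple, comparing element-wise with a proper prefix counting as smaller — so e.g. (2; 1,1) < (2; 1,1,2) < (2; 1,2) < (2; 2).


The 11 primitive collections of Σ (r=10, n=5):

  {1,7}:  v_{1} + v_{7} = v_{8}  so sig = (2; 1)
  {2,6}:  v_{2} + v_{6} = v_{8}  so sig = (2; 1)
  {3,6}:  v_{3} + v_{6} = v_{10}  so sig = (2; 1)
  {2,10}:  v_{2} + v_{10} = v_{3} + v_{8}  so sig = (2; 1,1)
  {2,7}:  v_{2} + v_{7} = v_{3} + v_{5} + 2·v_{8}  so sig = (2; 1,1,2)
  {1,5,10}:  v_{1} + v_{5} + v_{10} = 0  so sig = (3; —)
  {2,4,9}:  v_{2} + v_{4} + v_{9} = v_{3}  so sig = (3; 1)
  {4,8,9}:  v_{4} + v_{8} + v_{9} = v_{10}  so sig = (3; 1)
  {5,8,10}:  v_{5} + v_{8} + v_{10} = v_{7}  so sig = (3; 1)
  {4,7,9}:  v_{4} + v_{7} + v_{9} = v_{5} + 2·v_{10}  so sig = (3; 1,2)
  {1,3,5,8}:  v_{1} + v_{3} + v_{5} + v_{8} = v_{2}  so sig = (4; 1)

Sorted signature multiset PRS(X):
    |P|=2: 5 collections, coeffs (1), (1), (1), (1,1), (1,1,2)
    |P|=3: 5 collections, coeffs (), (1), (1), (1), (1,2)
    |P|=4: 1 collection, coeffs (1)


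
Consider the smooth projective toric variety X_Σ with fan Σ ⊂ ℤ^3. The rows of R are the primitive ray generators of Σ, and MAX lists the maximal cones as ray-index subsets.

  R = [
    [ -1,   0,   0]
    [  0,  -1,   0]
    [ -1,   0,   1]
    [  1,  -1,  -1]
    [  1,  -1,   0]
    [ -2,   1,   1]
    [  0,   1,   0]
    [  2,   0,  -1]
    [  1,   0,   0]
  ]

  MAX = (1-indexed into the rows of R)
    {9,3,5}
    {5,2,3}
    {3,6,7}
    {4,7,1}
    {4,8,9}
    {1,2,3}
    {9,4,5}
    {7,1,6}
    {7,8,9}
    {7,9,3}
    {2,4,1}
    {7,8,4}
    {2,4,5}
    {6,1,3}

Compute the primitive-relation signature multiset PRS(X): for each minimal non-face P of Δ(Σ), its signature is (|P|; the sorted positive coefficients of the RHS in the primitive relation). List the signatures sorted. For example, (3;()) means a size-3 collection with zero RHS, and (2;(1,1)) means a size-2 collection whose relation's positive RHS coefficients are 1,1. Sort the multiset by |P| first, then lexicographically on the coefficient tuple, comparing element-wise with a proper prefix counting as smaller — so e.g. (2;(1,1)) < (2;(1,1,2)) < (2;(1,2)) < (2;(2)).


17 collections generate NE(X_Σ); each relation:

  P = {1,9}:  v_{1} + v_{9} = 0  →  sig = (2;())
  P = {2,7}:  v_{2} + v_{7} = 0  →  sig = (2;())
  P = {1,5}:  v_{1} + v_{5} = v_{2}  →  sig = (2;(1))
  P = {2,9}:  v_{2} + v_{9} = v_{5}  →  sig = (2;(1))
  P = {3,4}:  v_{3} + v_{4} = v_{2}  →  sig = (2;(1))
  P = {3,8}:  v_{3} + v_{8} = v_{9}  →  sig = (2;(1))
  P = {4,6}:  v_{4} + v_{6} = v_{1}  →  sig = (2;(1))
  P = {5,6}:  v_{5} + v_{6} = v_{3}  →  sig = (2;(1))
  P = {5,7}:  v_{5} + v_{7} = v_{9}  →  sig = (2;(1))
  P = {6,8}:  v_{6} + v_{8} = v_{7}  →  sig = (2;(1))
  P = {1,8}:  v_{1} + v_{8} = v_{4} + v_{7}  →  sig = (2;(1,1))
  P = {2,6}:  v_{2} + v_{6} = v_{1} + v_{3}  →  sig = (2;(1,1))
  P = {2,8}:  v_{2} + v_{8} = v_{4} + v_{9}  →  sig = (2;(1,1))
  P = {6,9}:  v_{6} + v_{9} = v_{3} + v_{7}  →  sig = (2;(1,1))
  P = {5,8}:  v_{5} + v_{8} = v_{4} + 2·v_{9}  →  sig = (2;(1,2))
  P = {1,3,7}:  v_{1} + v_{3} + v_{7} = v_{6}  →  sig = (3;(1))
  P = {4,7,9}:  v_{4} + v_{7} + v_{9} = v_{8}  →  sig = (3;(1))

Hence PRS(X_Σ) =
    (2;())
    (2;())
    (2;(1))
    (2;(1))
    (2;(1))
    (2;(1))
    (2;(1))
    (2;(1))
    (2;(1))
    (2;(1))
    (2;(1,1))
    (2;(1,1))
    (2;(1,1))
    (2;(1,1))
    (2;(1,2))
    (3;(1))
    (3;(1))


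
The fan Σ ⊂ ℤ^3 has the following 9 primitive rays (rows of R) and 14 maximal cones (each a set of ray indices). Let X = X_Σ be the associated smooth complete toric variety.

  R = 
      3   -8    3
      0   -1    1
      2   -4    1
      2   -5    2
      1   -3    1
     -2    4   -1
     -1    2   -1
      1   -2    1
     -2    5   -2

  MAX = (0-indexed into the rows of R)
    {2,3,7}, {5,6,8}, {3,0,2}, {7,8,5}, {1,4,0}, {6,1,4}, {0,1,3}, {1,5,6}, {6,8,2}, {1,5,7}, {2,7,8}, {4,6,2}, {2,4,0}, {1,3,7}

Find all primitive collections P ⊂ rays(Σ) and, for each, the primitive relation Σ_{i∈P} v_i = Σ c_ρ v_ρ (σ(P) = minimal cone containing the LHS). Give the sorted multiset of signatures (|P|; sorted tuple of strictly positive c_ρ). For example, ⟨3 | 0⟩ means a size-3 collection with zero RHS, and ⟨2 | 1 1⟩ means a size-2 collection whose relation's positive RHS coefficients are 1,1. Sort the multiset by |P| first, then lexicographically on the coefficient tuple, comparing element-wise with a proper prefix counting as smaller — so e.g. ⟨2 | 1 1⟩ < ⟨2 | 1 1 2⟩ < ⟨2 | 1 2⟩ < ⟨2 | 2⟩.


15 minimal non-faces of Δ(Σ) (on 9 rays):

  • {2,5}:  v_{2} + v_{5} = 0  ⇒ sig = ⟨2 | 0⟩
  • {3,8}:  v_{3} + v_{8} = 0  ⇒ sig = ⟨2 | 0⟩
  • {6,7}:  v_{6} + v_{7} = 0  ⇒ sig = ⟨2 | 0⟩
  • {0,8}:  v_{0} + v_{8} = v_{4}  ⇒ sig = ⟨2 | 1⟩
  • {1,2}:  v_{1} + v_{2} = v_{3}  ⇒ sig = ⟨2 | 1⟩
  • {1,8}:  v_{1} + v_{8} = v_{5}  ⇒ sig = ⟨2 | 1⟩
  • {3,4}:  v_{3} + v_{4} = v_{0}  ⇒ sig = ⟨2 | 1⟩
  • {3,5}:  v_{3} + v_{5} = v_{1}  ⇒ sig = ⟨2 | 1⟩
  • {3,6}:  v_{3} + v_{6} = v_{4}  ⇒ sig = ⟨2 | 1⟩
  • {4,7}:  v_{4} + v_{7} = v_{3}  ⇒ sig = ⟨2 | 1⟩
  • {4,8}:  v_{4} + v_{8} = v_{6}  ⇒ sig = ⟨2 | 1⟩
  • {0,5}:  v_{0} + v_{5} = v_{1} + v_{4}  ⇒ sig = ⟨2 | 1 1⟩
  • {4,5}:  v_{4} + v_{5} = v_{1} + v_{6}  ⇒ sig = ⟨2 | 1 1⟩
  • {0,6}:  v_{0} + v_{6} = 2·v_{4}  ⇒ sig = ⟨2 | 2⟩
  • {0,7}:  v_{0} + v_{7} = 2·v_{3}  ⇒ sig = ⟨2 | 2⟩

so the primitive-relation signature multiset is
[⟨2 | 0⟩, ⟨2 | 0⟩, ⟨2 | 0⟩, ⟨2 | 1⟩, ⟨2 | 1⟩, ⟨2 | 1⟩, ⟨2 | 1⟩, ⟨2 | 1⟩, ⟨2 | 1⟩, ⟨2 | 1⟩, ⟨2 | 1⟩, ⟨2 | 1 1⟩, ⟨2 | 1 1⟩, ⟨2 | 2⟩, ⟨2 | 2⟩]


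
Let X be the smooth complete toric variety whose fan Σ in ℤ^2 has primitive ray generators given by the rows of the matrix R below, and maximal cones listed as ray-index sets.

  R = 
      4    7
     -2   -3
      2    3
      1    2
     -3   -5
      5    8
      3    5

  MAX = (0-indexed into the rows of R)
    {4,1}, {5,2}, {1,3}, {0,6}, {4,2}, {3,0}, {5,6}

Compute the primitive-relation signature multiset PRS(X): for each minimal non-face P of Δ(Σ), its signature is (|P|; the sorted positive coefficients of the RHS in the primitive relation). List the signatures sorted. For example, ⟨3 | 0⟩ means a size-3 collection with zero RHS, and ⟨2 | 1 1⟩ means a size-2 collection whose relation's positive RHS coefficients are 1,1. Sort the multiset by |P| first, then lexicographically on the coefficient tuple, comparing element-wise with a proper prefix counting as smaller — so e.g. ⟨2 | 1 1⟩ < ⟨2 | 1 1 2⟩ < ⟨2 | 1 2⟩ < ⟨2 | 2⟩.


Σ has 14 primitive collections:

  • {1,2}:  v_{1} + v_{2} = 0  so sig = ⟨2 | 0⟩
  • {4,6}:  v_{4} + v_{6} = 0  so sig = ⟨2 | 0⟩
  • {0,4}:  v_{0} + v_{4} = v_{3}  so sig = ⟨2 | 1⟩
  • {1,5}:  v_{1} + v_{5} = v_{6}  so sig = ⟨2 | 1⟩
  • {1,6}:  v_{1} + v_{6} = v_{3}  so sig = ⟨2 | 1⟩
  • {2,3}:  v_{2} + v_{3} = v_{6}  so sig = ⟨2 | 1⟩
  • {2,6}:  v_{2} + v_{6} = v_{5}  so sig = ⟨2 | 1⟩
  • {3,4}:  v_{3} + v_{4} = v_{1}  so sig = ⟨2 | 1⟩
  • {3,6}:  v_{3} + v_{6} = v_{0}  so sig = ⟨2 | 1⟩
  • {4,5}:  v_{4} + v_{5} = v_{2}  so sig = ⟨2 | 1⟩
  • {0,1}:  v_{0} + v_{1} = 2·v_{3}  so sig = ⟨2 | 2⟩
  • {0,2}:  v_{0} + v_{2} = 2·v_{6}  so sig = ⟨2 | 2⟩
  • {3,5}:  v_{3} + v_{5} = 2·v_{6}  so sig = ⟨2 | 2⟩
  • {0,5}:  v_{0} + v_{5} = 3·v_{6}  so sig = ⟨2 | 3⟩

Hence PRS(X_Σ) =
[⟨2 | 0⟩, ⟨2 | 0⟩, ⟨2 | 1⟩, ⟨2 | 1⟩, ⟨2 | 1⟩, ⟨2 | 1⟩, ⟨2 | 1⟩, ⟨2 | 1⟩, ⟨2 | 1⟩, ⟨2 | 1⟩, ⟨2 | 2⟩, ⟨2 | 2⟩, ⟨2 | 2⟩, ⟨2 | 3⟩]


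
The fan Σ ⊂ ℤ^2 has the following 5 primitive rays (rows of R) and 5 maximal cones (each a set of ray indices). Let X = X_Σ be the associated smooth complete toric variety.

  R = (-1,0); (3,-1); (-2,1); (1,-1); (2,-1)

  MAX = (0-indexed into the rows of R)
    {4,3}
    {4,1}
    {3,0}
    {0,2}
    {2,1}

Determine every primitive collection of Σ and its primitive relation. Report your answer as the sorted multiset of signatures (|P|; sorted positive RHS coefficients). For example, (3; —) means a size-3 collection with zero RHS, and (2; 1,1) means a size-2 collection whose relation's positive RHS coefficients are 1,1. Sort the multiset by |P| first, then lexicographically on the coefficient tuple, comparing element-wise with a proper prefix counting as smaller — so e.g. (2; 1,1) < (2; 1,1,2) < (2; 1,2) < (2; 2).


Minimal non-faces — 5 found among 5 rays, 5 max cones:

  • {2,4}:  v_{2} + v_{4} = 0  →  sig = (2; —)
  • {0,1}:  v_{0} + v_{1} = v_{4}  →  sig = (2; 1)
  • {0,4}:  v_{0} + v_{4} = v_{3}  →  sig = (2; 1)
  • {2,3}:  v_{2} + v_{3} = v_{0}  →  sig = (2; 1)
  • {1,3}:  v_{1} + v_{3} = 2·v_{4}  →  sig = (2; 2)

Signatures (|P|; sorted positive RHS coefficients), sorted:
    (2; —)
    (2; 1)
    (2; 1)
    (2; 1)
    (2; 2)


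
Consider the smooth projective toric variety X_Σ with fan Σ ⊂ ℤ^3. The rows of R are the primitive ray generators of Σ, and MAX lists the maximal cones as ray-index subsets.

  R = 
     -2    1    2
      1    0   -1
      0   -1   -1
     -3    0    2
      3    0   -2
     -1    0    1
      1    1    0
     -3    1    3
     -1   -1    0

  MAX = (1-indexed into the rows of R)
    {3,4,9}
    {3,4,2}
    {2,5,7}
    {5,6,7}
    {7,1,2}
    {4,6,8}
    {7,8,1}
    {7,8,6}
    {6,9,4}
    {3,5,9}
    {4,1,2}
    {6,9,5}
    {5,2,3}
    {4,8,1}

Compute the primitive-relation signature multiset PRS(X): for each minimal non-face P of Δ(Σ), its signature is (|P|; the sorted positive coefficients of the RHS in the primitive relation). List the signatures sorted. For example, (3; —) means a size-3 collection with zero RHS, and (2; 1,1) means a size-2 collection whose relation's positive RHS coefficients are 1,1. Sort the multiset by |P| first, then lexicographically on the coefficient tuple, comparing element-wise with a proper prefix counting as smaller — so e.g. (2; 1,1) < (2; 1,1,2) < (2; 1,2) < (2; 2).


Σ has 15 primitive collections:

  • {2,6}:  v_{2} + v_{6} = 0  ⟹  sig = (2; —)
  • {4,5}:  v_{4} + v_{5} = 0  ⟹  sig = (2; —)
  • {7,9}:  v_{7} + v_{9} = 0  ⟹  sig = (2; —)
  • {1,5}:  v_{1} + v_{5} = v_{7}  ⟹  sig = (2; 1)
  • {1,6}:  v_{1} + v_{6} = v_{8}  ⟹  sig = (2; 1)
  • {1,9}:  v_{1} + v_{9} = v_{4}  ⟹  sig = (2; 1)
  • {2,8}:  v_{2} + v_{8} = v_{1}  ⟹  sig = (2; 1)
  • {2,9}:  v_{2} + v_{9} = v_{3}  ⟹  sig = (2; 1)
  • {3,6}:  v_{3} + v_{6} = v_{9}  ⟹  sig = (2; 1)
  • {3,7}:  v_{3} + v_{7} = v_{2}  ⟹  sig = (2; 1)
  • {3,8}:  v_{3} + v_{8} = v_{4}  ⟹  sig = (2; 1)
  • {4,7}:  v_{4} + v_{7} = v_{1}  ⟹  sig = (2; 1)
  • {1,3}:  v_{1} + v_{3} = v_{2} + v_{4}  ⟹  sig = (2; 1,1)
  • {5,8}:  v_{5} + v_{8} = v_{6} + v_{7}  ⟹  sig = (2; 1,1)
  • {8,9}:  v_{8} + v_{9} = v_{4} + v_{6}  ⟹  sig = (2; 1,1)

Signatures (|P|; sorted positive RHS coefficients), sorted:
    |P|=2: 15 collections, coeffs (), (), (), (1), (1), (1), (1), (1), (1), (1), (1), (1), (1,1), (1,1), (1,1)


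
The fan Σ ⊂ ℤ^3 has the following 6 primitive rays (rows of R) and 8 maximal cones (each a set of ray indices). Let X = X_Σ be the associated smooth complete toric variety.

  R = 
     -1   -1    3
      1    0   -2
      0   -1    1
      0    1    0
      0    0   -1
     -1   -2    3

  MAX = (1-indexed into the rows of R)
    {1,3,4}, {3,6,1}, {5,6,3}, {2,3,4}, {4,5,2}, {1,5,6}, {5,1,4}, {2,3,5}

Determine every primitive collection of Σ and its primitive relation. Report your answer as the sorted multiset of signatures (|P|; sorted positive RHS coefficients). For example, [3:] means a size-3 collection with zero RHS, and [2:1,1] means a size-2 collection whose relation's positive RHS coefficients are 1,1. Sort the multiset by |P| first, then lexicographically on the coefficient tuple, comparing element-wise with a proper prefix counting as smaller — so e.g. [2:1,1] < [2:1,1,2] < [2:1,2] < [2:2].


|primitive collections| = 5. Relations:

  • {1,2}:  v_{1} + v_{2} = v_{3}  →  sig = [2:1]
  • {4,6}:  v_{4} + v_{6} = v_{1}  →  sig = [2:1]
  • {2,6}:  v_{2} + v_{6} = 2·v_{3} + v_{5}  →  sig = [2:1,2]
  • {3,4,5}:  v_{3} + v_{4} + v_{5} = 0  →  sig = [3:]
  • {1,3,5}:  v_{1} + v_{3} + v_{5} = v_{6}  →  sig = [3:1]

so the primitive-relation signature multiset is
    [2:1]
    [2:1]
    [2:1,2]
    [3:]
    [3:1]


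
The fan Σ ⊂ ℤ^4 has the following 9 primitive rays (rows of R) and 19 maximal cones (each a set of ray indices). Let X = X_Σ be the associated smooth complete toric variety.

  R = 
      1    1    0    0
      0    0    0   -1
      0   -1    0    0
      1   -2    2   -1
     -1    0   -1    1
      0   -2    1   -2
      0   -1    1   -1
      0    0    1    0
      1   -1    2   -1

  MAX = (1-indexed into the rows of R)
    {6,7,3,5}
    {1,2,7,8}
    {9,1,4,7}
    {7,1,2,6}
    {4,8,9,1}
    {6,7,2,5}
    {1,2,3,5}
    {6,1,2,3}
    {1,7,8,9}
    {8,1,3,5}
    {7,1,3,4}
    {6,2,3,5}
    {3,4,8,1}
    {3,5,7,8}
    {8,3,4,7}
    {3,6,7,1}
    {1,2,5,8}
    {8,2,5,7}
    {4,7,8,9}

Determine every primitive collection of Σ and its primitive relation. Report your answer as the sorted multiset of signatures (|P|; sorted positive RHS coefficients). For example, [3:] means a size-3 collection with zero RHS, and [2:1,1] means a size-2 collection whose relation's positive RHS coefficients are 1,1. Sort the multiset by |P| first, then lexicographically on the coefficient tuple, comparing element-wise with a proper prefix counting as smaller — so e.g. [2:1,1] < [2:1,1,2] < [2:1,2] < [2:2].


14 minimal non-faces of Δ(Σ) (on 9 rays):

  P = {3,9}:  v_{3} + v_{9} = v_{4} — sig = [2:1]
  P = {5,9}:  v_{5} + v_{9} = v_{3} + v_{8} — sig = [2:1,1]
  P = {2,4}:  v_{2} + v_{4} = v_{1} + v_{3} + 2·v_{7} — sig = [2:1,1,2]
  P = {6,9}:  v_{6} + v_{9} = v_{1} + v_{3} + 3·v_{7} — sig = [2:1,1,3]
  P = {2,9}:  v_{2} + v_{9} = v_{1} + 2·v_{7} — sig = [2:1,2]
  P = {4,5}:  v_{4} + v_{5} = 2·v_{3} + v_{8} — sig = [2:1,2]
  P = {4,6}:  v_{4} + v_{6} = v_{1} + 2·v_{3} + 3·v_{7} — sig = [2:1,2,3]
  P = {6,8}:  v_{6} + v_{8} = 2·v_{7} — sig = [2:2]
  P = {1,5,7}:  v_{1} + v_{5} + v_{7} = 0 — sig = [3:]
  P = {2,3,7}:  v_{2} + v_{3} + v_{7} = v_{6} — sig = [3:1]
  P = {2,3,8}:  v_{2} + v_{3} + v_{8} = v_{7} — sig = [3:1]
  P = {1,5,6}:  v_{1} + v_{5} + v_{6} = v_{2} + v_{3} — sig = [3:1,1]
  P = {1,3,7,8}:  v_{1} + v_{3} + v_{7} + v_{8} = v_{9} — sig = [4:1]
  P = {1,4,7,8}:  v_{1} + v_{4} + v_{7} + v_{8} = 2·v_{9} — sig = [4:2]

Hence PRS(X_Σ) =
[[2:1], [2:1,1], [2:1,1,2], [2:1,1,3], [2:1,2], [2:1,2], [2:1,2,3], [2:2], [3:], [3:1], [3:1], [3:1,1], [4:1], [4:2]]


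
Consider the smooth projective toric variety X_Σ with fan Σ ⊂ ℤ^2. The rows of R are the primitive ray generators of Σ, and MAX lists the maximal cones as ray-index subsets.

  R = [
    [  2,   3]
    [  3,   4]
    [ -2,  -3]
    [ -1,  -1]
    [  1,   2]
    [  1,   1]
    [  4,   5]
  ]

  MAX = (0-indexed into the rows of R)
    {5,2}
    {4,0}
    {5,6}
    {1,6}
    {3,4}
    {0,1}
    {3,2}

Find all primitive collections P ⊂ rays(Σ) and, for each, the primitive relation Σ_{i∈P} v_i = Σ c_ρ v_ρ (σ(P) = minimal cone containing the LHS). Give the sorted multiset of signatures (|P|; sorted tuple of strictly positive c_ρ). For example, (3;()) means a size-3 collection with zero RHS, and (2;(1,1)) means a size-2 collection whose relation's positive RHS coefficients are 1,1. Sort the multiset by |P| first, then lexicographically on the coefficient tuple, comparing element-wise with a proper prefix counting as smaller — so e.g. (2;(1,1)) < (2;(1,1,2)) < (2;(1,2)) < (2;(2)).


Σ has 14 primitive collections:

  {0,2}:  v_{0} + v_{2} = 0 ; sig = (2;())
  {3,5}:  v_{3} + v_{5} = 0 ; sig = (2;())
  {0,3}:  v_{0} + v_{3} = v_{4} ; sig = (2;(1))
  {0,5}:  v_{0} + v_{5} = v_{1} ; sig = (2;(1))
  {1,2}:  v_{1} + v_{2} = v_{5} ; sig = (2;(1))
  {1,3}:  v_{1} + v_{3} = v_{0} ; sig = (2;(1))
  {1,5}:  v_{1} + v_{5} = v_{6} ; sig = (2;(1))
  {2,4}:  v_{2} + v_{4} = v_{3} ; sig = (2;(1))
  {3,6}:  v_{3} + v_{6} = v_{1} ; sig = (2;(1))
  {4,5}:  v_{4} + v_{5} = v_{0} ; sig = (2;(1))
  {4,6}:  v_{4} + v_{6} = v_{0} + v_{1} ; sig = (2;(1,1))
  {0,6}:  v_{0} + v_{6} = 2·v_{1} ; sig = (2;(2))
  {1,4}:  v_{1} + v_{4} = 2·v_{0} ; sig = (2;(2))
  {2,6}:  v_{2} + v_{6} = 2·v_{5} ; sig = (2;(2))

Signatures (|P|; sorted positive RHS coefficients), sorted:
[(2;()), (2;()), (2;(1)), (2;(1)), (2;(1)), (2;(1)), (2;(1)), (2;(1)), (2;(1)), (2;(1)), (2;(1,1)), (2;(2)), (2;(2)), (2;(2))]


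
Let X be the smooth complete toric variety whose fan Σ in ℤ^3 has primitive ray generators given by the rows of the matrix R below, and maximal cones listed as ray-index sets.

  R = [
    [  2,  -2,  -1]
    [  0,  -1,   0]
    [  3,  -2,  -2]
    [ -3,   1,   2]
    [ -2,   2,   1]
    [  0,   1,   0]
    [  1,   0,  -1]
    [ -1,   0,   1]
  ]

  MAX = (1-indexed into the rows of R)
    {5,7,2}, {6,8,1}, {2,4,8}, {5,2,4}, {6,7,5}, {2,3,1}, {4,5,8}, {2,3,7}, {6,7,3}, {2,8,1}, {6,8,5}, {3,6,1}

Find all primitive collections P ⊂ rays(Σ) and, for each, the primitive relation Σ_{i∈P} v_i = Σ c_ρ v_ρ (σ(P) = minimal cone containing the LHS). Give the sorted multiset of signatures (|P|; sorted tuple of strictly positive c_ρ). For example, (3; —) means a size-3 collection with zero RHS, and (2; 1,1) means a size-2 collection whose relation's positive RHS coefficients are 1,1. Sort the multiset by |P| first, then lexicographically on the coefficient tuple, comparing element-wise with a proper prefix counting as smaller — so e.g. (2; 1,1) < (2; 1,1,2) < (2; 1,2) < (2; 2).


11 collections generate NE(X_Σ); each relation:

  P={1,5}:  v_{1} + v_{5} = 0 ; sig = (2; —)
  P={2,6}:  v_{2} + v_{6} = 0 ; sig = (2; —)
  P={7,8}:  v_{7} + v_{8} = 0 ; sig = (2; —)
  P={1,7}:  v_{1} + v_{7} = v_{3} ; sig = (2; 1)
  P={3,4}:  v_{3} + v_{4} = v_{2} ; sig = (2; 1)
  P={3,5}:  v_{3} + v_{5} = v_{7} ; sig = (2; 1)
  P={3,8}:  v_{3} + v_{8} = v_{1} ; sig = (2; 1)
  P={1,4}:  v_{1} + v_{4} = v_{2} + v_{8} ; sig = (2; 1,1)
  P={4,6}:  v_{4} + v_{6} = v_{5} + v_{8} ; sig = (2; 1,1)
  P={4,7}:  v_{4} + v_{7} = v_{2} + v_{5} ; sig = (2; 1,1)
  P={2,5,8}:  v_{2} + v_{5} + v_{8} = v_{4} ; sig = (3; 1)

Hence PRS(X_Σ) =
{ (2; —) ×3,  (2; 1) ×4,  (2; 1,1) ×3,  (3; 1) }


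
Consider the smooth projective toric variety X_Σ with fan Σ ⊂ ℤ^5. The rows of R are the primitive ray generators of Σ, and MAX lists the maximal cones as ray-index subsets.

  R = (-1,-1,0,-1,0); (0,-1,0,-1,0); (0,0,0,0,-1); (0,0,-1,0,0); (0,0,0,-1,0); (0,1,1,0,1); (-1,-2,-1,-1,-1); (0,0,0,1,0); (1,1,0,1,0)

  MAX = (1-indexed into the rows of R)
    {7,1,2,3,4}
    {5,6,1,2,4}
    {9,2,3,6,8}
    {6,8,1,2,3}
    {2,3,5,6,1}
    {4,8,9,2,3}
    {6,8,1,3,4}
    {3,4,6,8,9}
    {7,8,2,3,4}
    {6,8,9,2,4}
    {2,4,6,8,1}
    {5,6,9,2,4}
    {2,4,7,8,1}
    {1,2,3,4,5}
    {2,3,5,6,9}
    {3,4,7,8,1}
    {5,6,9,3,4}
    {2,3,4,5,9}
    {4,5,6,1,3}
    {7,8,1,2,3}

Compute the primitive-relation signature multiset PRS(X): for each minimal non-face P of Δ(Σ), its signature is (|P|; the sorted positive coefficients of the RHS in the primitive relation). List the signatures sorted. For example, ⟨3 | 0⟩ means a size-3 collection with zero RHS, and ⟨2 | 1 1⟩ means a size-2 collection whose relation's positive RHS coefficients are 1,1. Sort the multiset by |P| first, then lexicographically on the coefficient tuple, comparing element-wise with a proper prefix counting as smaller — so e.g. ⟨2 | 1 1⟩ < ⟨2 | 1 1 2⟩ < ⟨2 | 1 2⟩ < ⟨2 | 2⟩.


Σ has 7 primitive collections:

  P = {1,9}:  v_{1} + v_{9} = 0 — sig = ⟨2 | 0⟩
  P = {5,8}:  v_{5} + v_{8} = 0 — sig = ⟨2 | 0⟩
  P = {6,7}:  v_{6} + v_{7} = v_{1} — sig = ⟨2 | 1⟩
  P = {5,7}:  v_{5} + v_{7} = v_{1} + v_{2} + v_{3} + v_{4} — sig = ⟨2 | 1 1 1 1⟩
  P = {7,9}:  v_{7} + v_{9} = v_{2} + v_{3} + v_{4} + v_{8} — sig = ⟨2 | 1 1 1 1⟩
  P = {2,3,4,6}:  v_{2} + v_{3} + v_{4} + v_{6} = v_{5} — sig = ⟨4 | 1⟩
  P = {1,2,3,4,8}:  v_{1} + v_{2} + v_{3} + v_{4} + v_{8} = v_{7} — sig = ⟨5 | 1⟩

Signatures (|P|; sorted positive RHS coefficients), sorted:
    ⟨2 | 0⟩
    ⟨2 | 0⟩
    ⟨2 | 1⟩
    ⟨2 | 1 1 1 1⟩
    ⟨2 | 1 1 1 1⟩
    ⟨4 | 1⟩
    ⟨5 | 1⟩


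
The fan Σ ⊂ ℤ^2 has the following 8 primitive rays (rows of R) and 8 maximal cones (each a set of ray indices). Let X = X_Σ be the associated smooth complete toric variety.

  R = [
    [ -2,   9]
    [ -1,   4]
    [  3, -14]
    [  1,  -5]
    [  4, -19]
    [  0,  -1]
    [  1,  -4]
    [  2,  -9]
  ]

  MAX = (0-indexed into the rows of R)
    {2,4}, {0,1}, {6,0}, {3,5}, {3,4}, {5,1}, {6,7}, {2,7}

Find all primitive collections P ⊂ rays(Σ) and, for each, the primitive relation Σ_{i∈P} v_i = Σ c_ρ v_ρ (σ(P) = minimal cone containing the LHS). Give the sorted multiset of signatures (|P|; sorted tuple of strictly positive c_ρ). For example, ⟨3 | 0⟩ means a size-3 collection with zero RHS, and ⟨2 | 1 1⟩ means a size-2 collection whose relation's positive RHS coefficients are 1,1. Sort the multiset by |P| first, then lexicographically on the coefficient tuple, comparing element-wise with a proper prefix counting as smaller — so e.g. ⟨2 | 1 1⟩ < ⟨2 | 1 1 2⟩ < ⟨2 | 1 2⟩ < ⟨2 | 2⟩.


Δ(Σ) — 8 vertices, 20 min non-faces:

  • {0,7}:  v_{0} + v_{7} = 0  →  sig = ⟨2 | 0⟩
  • {1,6}:  v_{1} + v_{6} = 0  →  sig = ⟨2 | 0⟩
  • {0,2}:  v_{0} + v_{2} = v_{3}  →  sig = ⟨2 | 1⟩
  • {0,3}:  v_{0} + v_{3} = v_{1}  →  sig = ⟨2 | 1⟩
  • {1,3}:  v_{1} + v_{3} = v_{5}  →  sig = ⟨2 | 1⟩
  • {1,7}:  v_{1} + v_{7} = v_{3}  →  sig = ⟨2 | 1⟩
  • {2,3}:  v_{2} + v_{3} = v_{4}  →  sig = ⟨2 | 1⟩
  • {3,6}:  v_{3} + v_{6} = v_{7}  →  sig = ⟨2 | 1⟩
  • {3,7}:  v_{3} + v_{7} = v_{2}  →  sig = ⟨2 | 1⟩
  • {5,6}:  v_{5} + v_{6} = v_{3}  →  sig = ⟨2 | 1⟩
  • {4,6}:  v_{4} + v_{6} = v_{2} + v_{7}  →  sig = ⟨2 | 1 1⟩
  • {0,4}:  v_{0} + v_{4} = 2·v_{3}  →  sig = ⟨2 | 2⟩
  • {0,5}:  v_{0} + v_{5} = 2·v_{1}  →  sig = ⟨2 | 2⟩
  • {1,2}:  v_{1} + v_{2} = 2·v_{3}  →  sig = ⟨2 | 2⟩
  • {2,6}:  v_{2} + v_{6} = 2·v_{7}  →  sig = ⟨2 | 2⟩
  • {4,7}:  v_{4} + v_{7} = 2·v_{2}  →  sig = ⟨2 | 2⟩
  • {5,7}:  v_{5} + v_{7} = 2·v_{3}  →  sig = ⟨2 | 2⟩
  • {1,4}:  v_{1} + v_{4} = 3·v_{3}  →  sig = ⟨2 | 3⟩
  • {2,5}:  v_{2} + v_{5} = 3·v_{3}  →  sig = ⟨2 | 3⟩
  • {4,5}:  v_{4} + v_{5} = 4·v_{3}  →  sig = ⟨2 | 4⟩

so the primitive-relation signature multiset is
{ ⟨2 | 0⟩ ×2,  ⟨2 | 1⟩ ×8,  ⟨2 | 1 1⟩,  ⟨2 | 2⟩ ×6,  ⟨2 | 3⟩ ×2,  ⟨2 | 4⟩ }


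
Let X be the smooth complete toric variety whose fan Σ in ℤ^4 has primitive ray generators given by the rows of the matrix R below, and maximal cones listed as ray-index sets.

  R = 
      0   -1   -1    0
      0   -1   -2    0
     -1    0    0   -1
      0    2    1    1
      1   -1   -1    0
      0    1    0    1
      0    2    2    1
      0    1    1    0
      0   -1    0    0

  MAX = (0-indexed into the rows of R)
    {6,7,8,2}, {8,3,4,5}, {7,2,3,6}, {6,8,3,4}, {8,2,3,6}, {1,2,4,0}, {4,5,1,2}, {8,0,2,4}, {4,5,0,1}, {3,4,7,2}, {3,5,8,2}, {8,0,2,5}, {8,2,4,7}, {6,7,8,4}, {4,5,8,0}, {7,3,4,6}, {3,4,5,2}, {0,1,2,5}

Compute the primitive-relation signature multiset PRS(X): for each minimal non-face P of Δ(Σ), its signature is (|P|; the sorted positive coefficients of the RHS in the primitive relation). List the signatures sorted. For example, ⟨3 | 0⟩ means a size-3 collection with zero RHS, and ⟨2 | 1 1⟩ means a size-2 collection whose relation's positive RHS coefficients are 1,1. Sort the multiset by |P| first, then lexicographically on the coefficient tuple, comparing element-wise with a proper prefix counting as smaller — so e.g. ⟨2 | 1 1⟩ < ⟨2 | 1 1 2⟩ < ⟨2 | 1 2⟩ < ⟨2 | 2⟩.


Minimal non-faces — 14 found among 9 rays, 18 max cones:

  P = {0,7}:  v_{0} + v_{7} = 0  →  sig = ⟨2 | 0⟩
  P = {0,3}:  v_{0} + v_{3} = v_{5}  →  sig = ⟨2 | 1⟩
  P = {1,6}:  v_{1} + v_{6} = v_{5}  →  sig = ⟨2 | 1⟩
  P = {5,7}:  v_{5} + v_{7} = v_{3}  →  sig = ⟨2 | 1⟩
  P = {0,6}:  v_{0} + v_{6} = v_{3} + v_{8}  →  sig = ⟨2 | 1 1⟩
  P = {1,7}:  v_{1} + v_{7} = v_{2} + v_{4} + v_{5}  →  sig = ⟨2 | 1 1 1⟩
  P = {1,3}:  v_{1} + v_{3} = v_{2} + v_{4} + 2·v_{5}  →  sig = ⟨2 | 1 1 2⟩
  P = {5,6}:  v_{5} + v_{6} = 2·v_{3} + v_{8}  →  sig = ⟨2 | 1 2⟩
  P = {1,8}:  v_{1} + v_{8} = 2·v_{0}  →  sig = ⟨2 | 2⟩
  P = {2,4,6}:  v_{2} + v_{4} + v_{6} = v_{7}  →  sig = ⟨3 | 1⟩
  P = {3,7,8}:  v_{3} + v_{7} + v_{8} = v_{6}  →  sig = ⟨3 | 1⟩
  P = {2,3,4,8}:  v_{2} + v_{3} + v_{4} + v_{8} = 0  →  sig = ⟨4 | 0⟩
  P = {0,2,4,5}:  v_{0} + v_{2} + v_{4} + v_{5} = v_{1}  →  sig = ⟨4 | 1⟩
  P = {2,4,5,8}:  v_{2} + v_{4} + v_{5} + v_{8} = v_{0}  →  sig = ⟨4 | 1⟩

Sorted signature multiset PRS(X):
[⟨2 | 0⟩, ⟨2 | 1⟩, ⟨2 | 1⟩, ⟨2 | 1⟩, ⟨2 | 1 1⟩, ⟨2 | 1 1 1⟩, ⟨2 | 1 1 2⟩, ⟨2 | 1 2⟩, ⟨2 | 2⟩, ⟨3 | 1⟩, ⟨3 | 1⟩, ⟨4 | 0⟩, ⟨4 | 1⟩, ⟨4 | 1⟩]
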